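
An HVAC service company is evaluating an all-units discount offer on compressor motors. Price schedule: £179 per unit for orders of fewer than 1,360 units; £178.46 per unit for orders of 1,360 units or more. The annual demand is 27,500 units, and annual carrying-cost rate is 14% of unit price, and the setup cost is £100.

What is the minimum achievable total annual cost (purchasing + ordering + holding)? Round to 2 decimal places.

H₁ = 14%×£179 = £25.0600;  H₂ = 14%×£178.46 = £24.9844
EOQ₁ = √(2×27,500×100/25.0600) = 468.48  (< 1,360, feasible at tier 1)
EOQ₂ = √(2×27,500×100/24.9844) = 469.19  (< 1,360 → use Q = 1,360 at tier-2 price)
TC(tier 1 (EOQ₁), Q≈468.5) = £4,934,240.10
TC(tier 2, Q≈1,360.0) = £4,926,661.45
Minimum at tier 2: £4,926,661.45

£4,926,661.45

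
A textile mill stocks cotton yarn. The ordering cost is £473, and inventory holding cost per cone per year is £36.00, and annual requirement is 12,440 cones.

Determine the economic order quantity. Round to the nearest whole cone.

572 cones

Optimal lot size Q* = (2 × 12,440 × £473 / £36)^½ ≈ 571.75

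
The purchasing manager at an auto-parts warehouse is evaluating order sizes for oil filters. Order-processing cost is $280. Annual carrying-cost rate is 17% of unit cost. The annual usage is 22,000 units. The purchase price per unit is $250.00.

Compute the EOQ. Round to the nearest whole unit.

Holding cost per unit per year: H = 17% × $250 = $42.5000
EOQ = √(2DS/H) = √(2 × 22,000 × 280 / 42.5)
    = √(289,882.35) ≈ 538.41

538 units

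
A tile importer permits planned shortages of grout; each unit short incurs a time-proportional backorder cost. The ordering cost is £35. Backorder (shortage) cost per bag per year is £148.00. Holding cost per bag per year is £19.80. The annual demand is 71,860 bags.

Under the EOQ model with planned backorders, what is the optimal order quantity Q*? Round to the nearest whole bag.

Basic EOQ = √(2·71,860·35/19.8) = 504.034
Backorder adjustment √((H+b)/b) = √((19.8+148)/148) = 1.0648
Q* = 504.034 × 1.0648 ≈ 536.69

537 bags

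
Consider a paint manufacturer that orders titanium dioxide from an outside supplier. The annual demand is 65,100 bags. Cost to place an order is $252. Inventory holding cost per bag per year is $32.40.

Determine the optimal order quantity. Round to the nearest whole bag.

1,006 bags

EOQ = √(2DS/H) = √(2 × 65,100 × 252 / 32.4)
    = √(1,012,666.67) ≈ 1,006.31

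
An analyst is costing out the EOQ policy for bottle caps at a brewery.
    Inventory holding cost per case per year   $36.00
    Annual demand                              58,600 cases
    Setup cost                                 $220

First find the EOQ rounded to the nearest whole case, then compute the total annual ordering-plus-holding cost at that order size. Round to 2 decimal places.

2DS/H = 2·58,600·220/36 = 716,222.22
EOQ = √716,222.22 ≈ 846.30 → Q = 846 cases
Orders/yr = 58,600/846 = 69.267; ordering cost = 69.267 × $220 = $15,238.77
Average inventory = 846/2 = 423; holding cost = 423 × $36 = $15,228.00
Total = $15,238.77 + $15,228.00 = $30,466.77

$30,466.77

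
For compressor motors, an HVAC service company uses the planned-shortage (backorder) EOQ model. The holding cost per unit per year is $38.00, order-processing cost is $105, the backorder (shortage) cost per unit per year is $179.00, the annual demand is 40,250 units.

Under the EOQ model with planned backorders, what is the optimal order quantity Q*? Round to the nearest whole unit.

519 units

Basic EOQ = √(2·40,250·105/38) = 471.629
Backorder adjustment √((H+b)/b) = √((38+179)/179) = 1.1010
Q* = 471.629 × 1.1010 ≈ 519.28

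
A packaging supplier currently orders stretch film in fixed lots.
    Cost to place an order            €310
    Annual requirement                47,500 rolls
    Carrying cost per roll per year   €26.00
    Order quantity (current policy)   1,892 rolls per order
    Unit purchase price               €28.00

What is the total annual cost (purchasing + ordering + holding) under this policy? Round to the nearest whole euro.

€1,362,379

Ordering: D/Q × S = 47,500/1,892 × €310 = €7,782.77
Holding:  Q/2 × H = 1,892/2 × €26 = €24,596.00
Purchase cost = D·C = 47,500 × 28 = €1,330,000.00
Total = €7,782.77 + €24,596.00 + €1,330,000.00 = €1,362,378.77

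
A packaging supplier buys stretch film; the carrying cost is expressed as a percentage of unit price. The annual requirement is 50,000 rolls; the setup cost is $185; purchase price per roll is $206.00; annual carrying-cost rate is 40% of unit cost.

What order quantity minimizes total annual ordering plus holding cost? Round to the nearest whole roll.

H = i·C = 0.4 × $206 = $82.4000 per roll-year
EOQ = √(2DS/H) = √(2 × 50,000 × 185 / 82.4)
    = √(224,514.56) ≈ 473.83

474 rolls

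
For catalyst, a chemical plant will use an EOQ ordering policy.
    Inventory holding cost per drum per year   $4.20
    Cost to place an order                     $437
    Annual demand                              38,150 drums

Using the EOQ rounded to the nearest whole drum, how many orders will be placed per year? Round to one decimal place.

Optimal lot size Q* = (2 × 38,150 × $437 / $4.2)^½ ≈ 2,817.59 → Q = 2,818
N = D/Q = 38,150/2,818 ≈ 13.538 orders/yr

13.5 orders per year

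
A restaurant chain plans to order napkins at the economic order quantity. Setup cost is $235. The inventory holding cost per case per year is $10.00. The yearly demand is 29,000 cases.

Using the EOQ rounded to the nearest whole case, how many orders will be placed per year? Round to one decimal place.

Optimal lot size Q* = (2 × 29,000 × $235 / $10)^½ ≈ 1,167.48 → Q = 1,167
N = D/Q = 29,000/1,167 ≈ 24.850 orders/yr

24.9 orders per year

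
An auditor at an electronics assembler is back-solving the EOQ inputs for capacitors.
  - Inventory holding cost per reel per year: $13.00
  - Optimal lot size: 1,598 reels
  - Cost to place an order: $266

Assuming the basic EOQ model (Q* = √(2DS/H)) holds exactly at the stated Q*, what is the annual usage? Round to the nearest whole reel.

62,400 reels per year

EOQ relation: Q² = 2DS/H, so rearrange for the unknown.
D = Q²H / (2S) = 1,598² × 13 / (2 × 266) = 62,400.10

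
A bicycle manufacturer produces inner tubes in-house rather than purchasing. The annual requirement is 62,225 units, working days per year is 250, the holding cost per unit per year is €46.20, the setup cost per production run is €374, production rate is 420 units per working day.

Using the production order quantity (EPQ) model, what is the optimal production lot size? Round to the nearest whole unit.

1,573 units

d = 62,225/250 = 248.9000 units/day;  effective holding cost H(1 − d/p) = 46.2·(1 − 248.9000/420) = 18.82100
Q* = √(2DS / H_eff) = √(2·62,225·374 / 18.82100) ≈ 1,572.58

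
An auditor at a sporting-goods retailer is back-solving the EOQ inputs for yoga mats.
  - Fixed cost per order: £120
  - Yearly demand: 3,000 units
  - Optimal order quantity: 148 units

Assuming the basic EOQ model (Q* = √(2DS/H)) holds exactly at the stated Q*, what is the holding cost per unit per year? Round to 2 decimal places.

Since Q* = (2DS/H)^½, squaring gives Q*²·H = 2DS.
H = 2DS / Q² = 2 × 3,000 × 120 / 148² = 32.8707

£32.87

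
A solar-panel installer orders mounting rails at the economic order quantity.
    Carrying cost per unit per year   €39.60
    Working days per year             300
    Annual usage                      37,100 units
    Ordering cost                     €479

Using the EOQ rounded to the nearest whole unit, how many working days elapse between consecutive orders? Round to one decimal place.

EOQ = √(2DS/H) = √(2 × 37,100 × 479 / 39.6)
    = √(897,520.20) ≈ 947.38 → Q = 947 units
Days between orders = 300 / (D/Q) = 300 / 39.176 ≈ 7.658

7.7 days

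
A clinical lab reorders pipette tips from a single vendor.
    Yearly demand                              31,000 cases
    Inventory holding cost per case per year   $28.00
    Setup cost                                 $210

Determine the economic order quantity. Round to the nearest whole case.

682 cases

Optimal lot size Q* = (2 × 31,000 × $210 / $28)^½ ≈ 681.91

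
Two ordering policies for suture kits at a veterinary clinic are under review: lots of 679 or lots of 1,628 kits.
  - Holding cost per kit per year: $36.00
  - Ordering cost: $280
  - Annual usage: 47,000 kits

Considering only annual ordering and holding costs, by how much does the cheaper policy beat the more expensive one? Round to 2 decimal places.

Annual cost at Q: ordering D·S/Q plus holding Q·H/2.
TC(679) = (47,000/679)×280 + (679/2)×36 = $31,603.44
TC(1,628) = (47,000/1,628)×280 + (1,628/2)×36 = $37,387.54
|ΔTC| = |$31,603.44 − $37,387.54| = $5,784.09

$5,784.09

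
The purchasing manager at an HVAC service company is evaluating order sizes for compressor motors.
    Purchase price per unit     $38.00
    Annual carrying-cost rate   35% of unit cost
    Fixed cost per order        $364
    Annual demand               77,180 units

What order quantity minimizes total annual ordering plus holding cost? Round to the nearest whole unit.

2,055 units

H = i·C = 0.35 × $38 = $13.3000 per unit-year
EOQ = √(2DS/H) = √(2 × 77,180 × 364 / 13.3)
    = √(4,224,589.47) ≈ 2,055.38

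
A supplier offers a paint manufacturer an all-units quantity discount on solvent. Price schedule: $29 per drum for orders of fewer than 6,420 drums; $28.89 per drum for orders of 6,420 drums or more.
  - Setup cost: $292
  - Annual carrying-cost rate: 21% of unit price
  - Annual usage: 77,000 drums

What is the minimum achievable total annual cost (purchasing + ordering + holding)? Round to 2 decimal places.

$2,247,506.93

H₁ = 21%×$29 = $6.0900;  H₂ = 21%×$28.89 = $6.0669
EOQ₁ = √(2×77,000×292/6.0900) = 2,717.33  (< 6,420, feasible at tier 1)
EOQ₂ = √(2×77,000×292/6.0669) = 2,722.50  (< 6,420 → use Q = 6,420 at tier-2 price)
TC(tier 1 (EOQ₁), Q≈2,717.3) = $2,249,548.57
TC(tier 2, Q≈6,420.0) = $2,247,506.93
Minimum at tier 2: $2,247,506.93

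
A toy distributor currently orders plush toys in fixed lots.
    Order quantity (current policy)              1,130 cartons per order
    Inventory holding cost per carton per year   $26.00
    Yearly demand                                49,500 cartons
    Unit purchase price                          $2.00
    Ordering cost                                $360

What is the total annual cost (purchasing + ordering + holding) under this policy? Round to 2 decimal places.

Orders/yr = 49,500/1,130 = 43.805; ordering cost = 43.805 × $360 = $15,769.91
Average inventory = 1,130/2 = 565; holding cost = 565 × $26 = $14,690.00
Purchase cost = D·C = 49,500 × 2 = $99,000.00
Total = $15,769.91 + $14,690.00 + $99,000.00 = $129,459.91

$129,459.91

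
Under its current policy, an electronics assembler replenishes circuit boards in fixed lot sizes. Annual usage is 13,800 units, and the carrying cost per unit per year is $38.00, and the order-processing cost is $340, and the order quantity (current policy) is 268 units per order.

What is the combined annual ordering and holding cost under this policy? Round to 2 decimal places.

Orders/yr = 13,800/268 = 51.493; ordering cost = 51.493 × $340 = $17,507.46
Average inventory = 268/2 = 134; holding cost = 134 × $38 = $5,092.00
Total = $17,507.46 + $5,092.00 = $22,599.46

$22,599.46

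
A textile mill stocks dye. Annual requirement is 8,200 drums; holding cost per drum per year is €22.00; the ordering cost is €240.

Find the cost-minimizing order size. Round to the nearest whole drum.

Optimal lot size Q* = (2 × 8,200 × €240 / €22)^½ ≈ 422.98

423 drums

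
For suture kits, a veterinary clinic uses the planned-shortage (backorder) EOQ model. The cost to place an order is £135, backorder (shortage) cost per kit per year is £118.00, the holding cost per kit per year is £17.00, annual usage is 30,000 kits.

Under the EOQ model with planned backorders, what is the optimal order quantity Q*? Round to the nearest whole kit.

Basic EOQ = √(2·30,000·135/17) = 690.268
Backorder adjustment √((H+b)/b) = √((17+118)/118) = 1.0696
Q* = 690.268 × 1.0696 ≈ 738.32

738 kits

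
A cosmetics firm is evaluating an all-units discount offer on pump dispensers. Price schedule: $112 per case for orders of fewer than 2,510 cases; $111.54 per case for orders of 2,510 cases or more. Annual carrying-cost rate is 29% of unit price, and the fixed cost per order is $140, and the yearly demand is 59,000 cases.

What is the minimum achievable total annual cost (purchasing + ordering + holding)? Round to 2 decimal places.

H₁ = 29%×$112 = $32.4800;  H₂ = 29%×$111.54 = $32.3466
EOQ₁ = √(2×59,000×140/32.4800) = 713.18  (< 2,510, feasible at tier 1)
EOQ₂ = √(2×59,000×140/32.3466) = 714.65  (< 2,510 → use Q = 2,510 at tier-2 price)
TC(tier 1 (EOQ₁), Q≈713.2) = $6,631,163.97
TC(tier 2, Q≈2,510.0) = $6,624,745.82
Minimum at tier 2: $6,624,745.82

$6,624,745.82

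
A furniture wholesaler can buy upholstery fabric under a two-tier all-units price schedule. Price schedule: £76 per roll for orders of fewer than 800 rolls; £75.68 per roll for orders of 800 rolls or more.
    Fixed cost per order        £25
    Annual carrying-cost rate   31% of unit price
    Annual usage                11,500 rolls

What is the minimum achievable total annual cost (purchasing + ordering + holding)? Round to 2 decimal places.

H₁ = 31%×£76 = £23.5600;  H₂ = 31%×£75.68 = £23.4608
EOQ₁ = √(2×11,500×25/23.5600) = 156.22  (< 800, feasible at tier 1)
EOQ₂ = √(2×11,500×25/23.4608) = 156.55  (< 800 → use Q = 800 at tier-2 price)
TC(tier 1 (EOQ₁), Q≈156.2) = £877,680.62
TC(tier 2, Q≈800.0) = £880,063.70
Minimum at tier 1 (EOQ₁): £877,680.62

£877,680.62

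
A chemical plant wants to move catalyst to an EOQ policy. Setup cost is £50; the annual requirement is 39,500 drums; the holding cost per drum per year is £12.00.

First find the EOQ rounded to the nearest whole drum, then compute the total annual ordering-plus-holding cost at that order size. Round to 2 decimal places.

£6,884.77

Q* = √(2·D·S / H) = √(2·39,500·50 / 12) = √329,166.7 ≈ 573.73 → Q = 574 drums
Orders/yr = 39,500/574 = 68.815; ordering cost = 68.815 × £50 = £3,440.77
Average inventory = 574/2 = 287; holding cost = 287 × £12 = £3,444.00
Total = £3,440.77 + £3,444.00 = £6,884.77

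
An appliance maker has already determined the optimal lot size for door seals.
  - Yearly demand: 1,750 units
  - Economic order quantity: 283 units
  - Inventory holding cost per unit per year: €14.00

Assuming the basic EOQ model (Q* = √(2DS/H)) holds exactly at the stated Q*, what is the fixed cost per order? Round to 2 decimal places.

€320.36

Since Q* = (2DS/H)^½, squaring gives Q*²·H = 2DS.
S = Q²H / (2D) = 283² × 14 / (2 × 1,750) = 320.3560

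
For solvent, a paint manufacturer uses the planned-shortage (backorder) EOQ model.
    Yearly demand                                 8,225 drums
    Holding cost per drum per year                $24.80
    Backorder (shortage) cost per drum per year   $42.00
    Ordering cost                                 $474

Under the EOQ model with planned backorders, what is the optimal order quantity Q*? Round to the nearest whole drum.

707 drums

Basic EOQ = √(2·8,225·474/24.8) = 560.720
Backorder adjustment √((H+b)/b) = √((24.8+42)/42) = 1.2611
Q* = 560.720 × 1.2611 ≈ 707.15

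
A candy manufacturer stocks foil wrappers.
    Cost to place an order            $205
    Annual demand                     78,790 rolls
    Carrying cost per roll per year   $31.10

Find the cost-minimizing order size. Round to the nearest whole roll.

1,019 rolls

Optimal lot size Q* = (2 × 78,790 × $205 / $31.1)^½ ≈ 1,019.17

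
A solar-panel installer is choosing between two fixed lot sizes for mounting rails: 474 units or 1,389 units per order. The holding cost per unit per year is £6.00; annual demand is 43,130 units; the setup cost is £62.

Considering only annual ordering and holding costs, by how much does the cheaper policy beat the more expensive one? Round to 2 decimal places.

TC(Q) = (D/Q)S + (Q/2)H
TC(474) = (43,130/474)×62 + (474/2)×6 = £7,063.48
TC(1,389) = (43,130/1,389)×62 + (1,389/2)×6 = £6,092.17
Cheaper: Q = 1,389.  Difference = £971.31

£971.31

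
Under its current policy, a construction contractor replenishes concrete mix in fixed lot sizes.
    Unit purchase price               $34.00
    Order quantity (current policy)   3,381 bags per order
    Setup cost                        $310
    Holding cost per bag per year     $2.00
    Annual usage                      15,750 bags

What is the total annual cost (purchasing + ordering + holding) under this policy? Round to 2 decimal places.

Orders/yr = 15,750/3,381 = 4.658; ordering cost = 4.658 × $310 = $1,444.10
Average inventory = 3,381/2 = 1690.5; holding cost = 1690.5 × $2 = $3,381.00
Purchase cost = D·C = 15,750 × 34 = $535,500.00
Total = $1,444.10 + $3,381.00 + $535,500.00 = $540,325.10

$540,325.10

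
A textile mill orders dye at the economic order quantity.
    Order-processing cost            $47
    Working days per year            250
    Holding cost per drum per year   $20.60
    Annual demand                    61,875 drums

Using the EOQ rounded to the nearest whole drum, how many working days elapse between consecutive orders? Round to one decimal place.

2.1 days

2DS/H = 2·61,875·47/20.6 = 282,342.23
EOQ = √282,342.23 ≈ 531.36 → Q = 531 drums
Days between orders = 250 / (D/Q) = 250 / 116.525 ≈ 2.145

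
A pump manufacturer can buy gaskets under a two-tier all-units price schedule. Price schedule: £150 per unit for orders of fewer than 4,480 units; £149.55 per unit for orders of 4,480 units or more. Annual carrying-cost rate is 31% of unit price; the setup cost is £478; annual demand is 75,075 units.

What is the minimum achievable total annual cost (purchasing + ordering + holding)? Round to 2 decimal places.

£11,319,020.10

H₁ = 31%×£150 = £46.5000;  H₂ = 31%×£149.55 = £46.3605
EOQ₁ = √(2×75,075×478/46.5000) = 1,242.37  (< 4,480, feasible at tier 1)
EOQ₂ = √(2×75,075×478/46.3605) = 1,244.24  (< 4,480 → use Q = 4,480 at tier-2 price)
TC(tier 1 (EOQ₁), Q≈1,242.4) = £11,319,020.10
TC(tier 2, Q≈4,480.0) = £11,339,324.00
Minimum at tier 1 (EOQ₁): £11,319,020.10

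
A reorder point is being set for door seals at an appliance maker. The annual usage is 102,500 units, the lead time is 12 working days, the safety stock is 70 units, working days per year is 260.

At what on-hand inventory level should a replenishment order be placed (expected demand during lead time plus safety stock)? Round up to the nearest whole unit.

Daily demand d = 102,500 / 260 = 394.231 units/day
Demand during lead time = 394.231 × 12 = 4,730.77
Reorder point = 4,730.77 + 70 = 4,800.77 → round up

4,801 units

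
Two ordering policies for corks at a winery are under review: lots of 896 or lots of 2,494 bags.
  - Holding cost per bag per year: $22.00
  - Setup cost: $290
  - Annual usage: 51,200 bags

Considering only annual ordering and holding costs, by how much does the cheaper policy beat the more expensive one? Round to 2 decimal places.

For each Q, cost = (D/Q)·S + (Q/2)·H.
TC(896) = (51,200/896)×290 + (896/2)×22 = $26,427.43
TC(2,494) = (51,200/2,494)×290 + (2,494/2)×22 = $33,387.49
|ΔTC| = |$26,427.43 − $33,387.49| = $6,960.06

$6,960.06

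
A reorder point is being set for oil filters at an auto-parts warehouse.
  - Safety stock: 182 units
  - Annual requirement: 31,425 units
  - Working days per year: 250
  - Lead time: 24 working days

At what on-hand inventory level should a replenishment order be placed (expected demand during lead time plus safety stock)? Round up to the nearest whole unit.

Daily demand d = 31,425 / 250 = 125.700 units/day
Demand during lead time = 125.700 × 24 = 3,016.80
Reorder point = 3,016.80 + 182 = 3,198.80 → round up

3,199 units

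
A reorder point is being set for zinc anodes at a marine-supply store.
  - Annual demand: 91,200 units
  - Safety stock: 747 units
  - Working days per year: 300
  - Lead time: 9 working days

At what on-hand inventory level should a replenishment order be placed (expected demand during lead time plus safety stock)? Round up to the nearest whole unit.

Daily demand d = 91,200 / 300 = 304.000 units/day
Demand during lead time = 304.000 × 9 = 2,736.00
Reorder point = 2,736.00 + 747 = 3,483.00 → round up

3,483 units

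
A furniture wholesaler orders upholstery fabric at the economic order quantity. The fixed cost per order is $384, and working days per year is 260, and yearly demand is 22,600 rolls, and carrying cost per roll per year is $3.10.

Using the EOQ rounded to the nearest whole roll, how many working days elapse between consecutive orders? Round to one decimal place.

2DS/H = 2·22,600·384/3.1 = 5,598,967.74
EOQ = √5,598,967.74 ≈ 2,366.21 → Q = 2,366 rolls
Days between orders = 260 / (D/Q) = 260 / 9.552 ≈ 27.219

27.2 days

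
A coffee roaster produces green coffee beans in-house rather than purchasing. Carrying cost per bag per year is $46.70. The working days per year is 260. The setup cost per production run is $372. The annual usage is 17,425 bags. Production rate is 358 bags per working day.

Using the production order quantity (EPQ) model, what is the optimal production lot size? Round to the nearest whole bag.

584 bags

Daily demand d = 17,425/260 = 67.019; p = 358; 1 − d/p = 0.81280
EPQ = √(2DS / (H(1 − d/p)))
    = √(2 × 17,425 × 372 / (46.7 × 0.81280)) ≈ 584.42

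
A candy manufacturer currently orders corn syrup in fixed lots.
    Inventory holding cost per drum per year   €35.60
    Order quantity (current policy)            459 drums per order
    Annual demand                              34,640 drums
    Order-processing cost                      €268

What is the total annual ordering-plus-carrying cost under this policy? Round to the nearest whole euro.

Ordering: D/Q × S = 34,640/459 × €268 = €20,225.53
Holding:  Q/2 × H = 459/2 × €35.6 = €8,170.20
Total = €20,225.53 + €8,170.20 = €28,395.73

€28,396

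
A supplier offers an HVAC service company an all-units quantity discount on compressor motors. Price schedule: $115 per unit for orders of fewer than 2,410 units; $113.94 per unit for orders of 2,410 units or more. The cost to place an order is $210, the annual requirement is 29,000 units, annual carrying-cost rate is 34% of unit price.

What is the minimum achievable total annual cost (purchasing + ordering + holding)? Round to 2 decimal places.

$3,353,468.19

H₁ = 34%×$115 = $39.1000;  H₂ = 34%×$113.94 = $38.7396
EOQ₁ = √(2×29,000×210/39.1000) = 558.13  (< 2,410, feasible at tier 1)
EOQ₂ = √(2×29,000×210/38.7396) = 560.72  (< 2,410 → use Q = 2,410 at tier-2 price)
TC(tier 1 (EOQ₁), Q≈558.1) = $3,356,822.88
TC(tier 2, Q≈2,410.0) = $3,353,468.19
Minimum at tier 2: $3,353,468.19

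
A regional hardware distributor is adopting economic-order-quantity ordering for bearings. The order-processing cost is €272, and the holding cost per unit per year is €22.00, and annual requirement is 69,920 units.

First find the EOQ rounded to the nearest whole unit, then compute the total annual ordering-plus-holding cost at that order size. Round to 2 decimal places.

EOQ = √(2DS/H) = √(2 × 69,920 × 272 / 22)
    = √(1,728,930.91) ≈ 1,314.89 → Q = 1,315 units
Orders/yr = 69,920/1,315 = 53.171; ordering cost = 53.171 × €272 = €14,462.54
Average inventory = 1,315/2 = 657.5; holding cost = 657.5 × €22 = €14,465.00
Total = €14,462.54 + €14,465.00 = €28,927.54

€28,927.54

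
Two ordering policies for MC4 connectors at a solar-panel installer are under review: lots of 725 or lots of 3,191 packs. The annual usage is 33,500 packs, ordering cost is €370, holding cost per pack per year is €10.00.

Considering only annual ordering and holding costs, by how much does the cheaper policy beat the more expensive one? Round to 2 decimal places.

Annual cost at Q: ordering D·S/Q plus holding Q·H/2.
TC(725) = (33,500/725)×370 + (725/2)×10 = €20,721.55
TC(3,191) = (33,500/3,191)×370 + (3,191/2)×10 = €19,839.36
Cheaper: Q = 3,191.  Difference = €882.19

€882.19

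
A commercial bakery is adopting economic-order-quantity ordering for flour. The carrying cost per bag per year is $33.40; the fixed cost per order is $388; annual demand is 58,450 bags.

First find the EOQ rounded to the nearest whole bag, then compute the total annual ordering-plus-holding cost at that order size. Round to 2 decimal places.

Q* = √(2·D·S / H) = √(2·58,450·388 / 33.4) = √1,358,000.0 ≈ 1,165.33 → Q = 1,165 bags
Annual ordering cost = (D/Q)·S = (58,450/1,165) × 388 = $19,466.61
Annual holding cost  = (Q/2)·H = (1,165/2) × 33.4 = $19,455.50
Total = $19,466.61 + $19,455.50 = $38,922.11

$38,922.11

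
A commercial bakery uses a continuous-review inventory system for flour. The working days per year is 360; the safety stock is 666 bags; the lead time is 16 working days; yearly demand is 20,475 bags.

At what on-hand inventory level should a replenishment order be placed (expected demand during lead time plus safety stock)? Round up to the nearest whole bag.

1,576 bags

Daily demand d = 20,475 / 360 = 56.875 bags/day
Demand during lead time = 56.875 × 16 = 910.00
Reorder point = 910.00 + 666 = 1,576.00 → round up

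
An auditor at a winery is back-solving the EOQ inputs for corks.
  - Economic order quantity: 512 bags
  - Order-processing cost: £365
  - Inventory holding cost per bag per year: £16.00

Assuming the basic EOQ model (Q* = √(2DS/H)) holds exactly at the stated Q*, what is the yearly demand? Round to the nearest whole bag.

Since Q* = (2DS/H)^½, squaring gives Q*²·H = 2DS.
D = Q²H / (2S) = 512² × 16 / (2 × 365) = 5,745.62

5,746 bags per year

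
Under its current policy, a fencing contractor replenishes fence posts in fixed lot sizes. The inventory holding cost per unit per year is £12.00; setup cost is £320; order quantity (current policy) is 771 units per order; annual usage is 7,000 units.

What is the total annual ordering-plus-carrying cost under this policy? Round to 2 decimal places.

£7,531.32

Annual ordering cost = (D/Q)·S = (7,000/771) × 320 = £2,905.32
Annual holding cost  = (Q/2)·H = (771/2) × 12 = £4,626.00
Total = £2,905.32 + £4,626.00 = £7,531.32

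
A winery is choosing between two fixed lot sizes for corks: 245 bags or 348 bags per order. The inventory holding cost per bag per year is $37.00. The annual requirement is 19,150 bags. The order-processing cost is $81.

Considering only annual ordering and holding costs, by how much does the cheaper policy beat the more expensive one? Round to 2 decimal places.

$31.60

TC(Q) = (D/Q)S + (Q/2)H
TC(245) = (19,150/245)×81 + (245/2)×37 = $10,863.72
TC(348) = (19,150/348)×81 + (348/2)×37 = $10,895.33
Lots of 245 are cheaper by $31.60.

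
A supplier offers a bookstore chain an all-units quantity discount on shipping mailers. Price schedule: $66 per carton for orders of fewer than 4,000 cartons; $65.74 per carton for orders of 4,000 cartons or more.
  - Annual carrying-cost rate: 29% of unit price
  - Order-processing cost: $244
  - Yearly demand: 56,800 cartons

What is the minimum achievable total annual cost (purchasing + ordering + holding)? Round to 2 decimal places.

$3,771,833.24

H₁ = 29%×$66 = $19.1400;  H₂ = 29%×$65.74 = $19.0646
EOQ₁ = √(2×56,800×244/19.1400) = 1,203.41  (< 4,000, feasible at tier 1)
EOQ₂ = √(2×56,800×244/19.0646) = 1,205.79  (< 4,000 → use Q = 4,000 at tier-2 price)
TC(tier 1 (EOQ₁), Q≈1,203.4) = $3,771,833.24
TC(tier 2, Q≈4,000.0) = $3,775,626.00
Minimum at tier 1 (EOQ₁): $3,771,833.24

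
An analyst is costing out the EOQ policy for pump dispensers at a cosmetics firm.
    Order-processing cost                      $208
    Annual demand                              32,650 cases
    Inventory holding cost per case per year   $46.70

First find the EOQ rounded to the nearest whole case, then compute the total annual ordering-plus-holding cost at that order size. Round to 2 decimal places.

EOQ = √(2DS/H) = √(2 × 32,650 × 208 / 46.7)
    = √(290,843.68) ≈ 539.30 → Q = 539 cases
Annual ordering cost = (D/Q)·S = (32,650/539) × 208 = $12,599.63
Annual holding cost  = (Q/2)·H = (539/2) × 46.7 = $12,585.65
Total = $12,599.63 + $12,585.65 = $25,185.28

$25,185.28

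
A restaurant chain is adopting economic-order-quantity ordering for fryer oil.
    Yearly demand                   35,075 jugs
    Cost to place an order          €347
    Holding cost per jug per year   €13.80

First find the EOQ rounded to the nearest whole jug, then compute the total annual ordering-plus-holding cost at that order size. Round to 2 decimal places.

€18,328.13

Optimal lot size Q* = (2 × 35,075 × €347 / €13.8)^½ ≈ 1,328.13 → Q = 1,328 jugs
Ordering: D/Q × S = 35,075/1,328 × €347 = €9,164.93
Holding:  Q/2 × H = 1,328/2 × €13.8 = €9,163.20
Total = €9,164.93 + €9,163.20 = €18,328.13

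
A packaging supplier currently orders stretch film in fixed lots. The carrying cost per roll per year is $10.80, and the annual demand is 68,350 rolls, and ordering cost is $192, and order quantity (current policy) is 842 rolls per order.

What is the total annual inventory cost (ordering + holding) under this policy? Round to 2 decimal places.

Annual ordering cost = (D/Q)·S = (68,350/842) × 192 = $15,585.75
Annual holding cost  = (Q/2)·H = (842/2) × 10.8 = $4,546.80
Total = $15,585.75 + $4,546.80 = $20,132.55

$20,132.55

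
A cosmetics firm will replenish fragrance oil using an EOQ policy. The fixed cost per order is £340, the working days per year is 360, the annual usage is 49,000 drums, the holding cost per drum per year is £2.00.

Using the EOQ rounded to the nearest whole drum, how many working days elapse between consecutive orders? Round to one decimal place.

EOQ = √(2DS/H) = √(2 × 49,000 × 340 / 2)
    = √(16,660,000.00) ≈ 4,081.67 → Q = 4,082 drums
Cycle time = (working days × Q)/D = (360 × 4,082) / 49,000 = 29.990 days

30.0 days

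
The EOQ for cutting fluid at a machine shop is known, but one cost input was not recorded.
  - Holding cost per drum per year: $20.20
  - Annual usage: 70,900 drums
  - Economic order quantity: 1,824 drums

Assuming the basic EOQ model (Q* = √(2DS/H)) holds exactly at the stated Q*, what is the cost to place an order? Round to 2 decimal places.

From Q* = √(2DS/H) ⇒ Q*² = 2DS/H.
S = Q²H / (2D) = 1,824² × 20.2 / (2 × 70,900) = 473.9416

$473.94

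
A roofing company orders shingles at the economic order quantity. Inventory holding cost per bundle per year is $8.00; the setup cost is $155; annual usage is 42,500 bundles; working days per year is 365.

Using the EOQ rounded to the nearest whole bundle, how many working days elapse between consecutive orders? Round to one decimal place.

Q* = √(2·D·S / H) = √(2·42,500·155 / 8) = √1,646,875.0 ≈ 1,283.31 → Q = 1,283 bundles
Days between orders = 365 / (D/Q) = 365 / 33.125 ≈ 11.019

11.0 days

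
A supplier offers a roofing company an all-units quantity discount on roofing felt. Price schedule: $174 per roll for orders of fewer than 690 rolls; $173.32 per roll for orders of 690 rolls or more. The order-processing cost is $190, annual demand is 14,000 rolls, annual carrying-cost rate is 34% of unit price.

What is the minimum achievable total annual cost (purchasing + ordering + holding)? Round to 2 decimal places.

H₁ = 34%×$174 = $59.1600;  H₂ = 34%×$173.32 = $58.9288
EOQ₁ = √(2×14,000×190/59.1600) = 299.88  (< 690, feasible at tier 1)
EOQ₂ = √(2×14,000×190/58.9288) = 300.46  (< 690 → use Q = 690 at tier-2 price)
TC(tier 1 (EOQ₁), Q≈299.9) = $2,453,740.67
TC(tier 2, Q≈690.0) = $2,450,665.51
Minimum at tier 2: $2,450,665.51

$2,450,665.51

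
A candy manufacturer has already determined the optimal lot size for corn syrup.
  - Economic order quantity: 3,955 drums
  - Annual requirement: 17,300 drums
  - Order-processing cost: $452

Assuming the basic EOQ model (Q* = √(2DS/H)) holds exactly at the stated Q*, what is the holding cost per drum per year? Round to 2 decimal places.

Since Q* = (2DS/H)^½, squaring gives Q*²·H = 2DS.
H = 2DS / Q² = 2 × 17,300 × 452 / 3,955² = 0.9998

$1.00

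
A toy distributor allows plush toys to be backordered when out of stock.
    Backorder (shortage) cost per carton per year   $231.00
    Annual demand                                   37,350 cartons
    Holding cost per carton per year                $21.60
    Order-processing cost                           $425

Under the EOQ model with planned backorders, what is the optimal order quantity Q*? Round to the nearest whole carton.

Basic EOQ = √(2·37,350·425/21.6) = 1,212.350
Backorder adjustment √((H+b)/b) = √((21.6+231)/231) = 1.0457
Q* = 1,212.350 × 1.0457 ≈ 1,267.76

1,268 cartons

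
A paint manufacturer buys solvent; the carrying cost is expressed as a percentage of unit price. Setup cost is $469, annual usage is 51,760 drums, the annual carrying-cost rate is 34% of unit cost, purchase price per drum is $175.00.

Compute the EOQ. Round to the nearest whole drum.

903 drums

Holding cost per drum per year: H = 34% × $175 = $59.5000
EOQ = √(2DS/H) = √(2 × 51,760 × 469 / 59.5)
    = √(815,981.18) ≈ 903.32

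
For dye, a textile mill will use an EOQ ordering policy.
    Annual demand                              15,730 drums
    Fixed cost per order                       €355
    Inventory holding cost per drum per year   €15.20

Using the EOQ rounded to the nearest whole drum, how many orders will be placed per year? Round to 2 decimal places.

EOQ = √(2DS/H) = √(2 × 15,730 × 355 / 15.2)
    = √(734,756.58) ≈ 857.18 → Q = 857
N = D/Q = 15,730/857 ≈ 18.355 orders/yr

18.35 orders per year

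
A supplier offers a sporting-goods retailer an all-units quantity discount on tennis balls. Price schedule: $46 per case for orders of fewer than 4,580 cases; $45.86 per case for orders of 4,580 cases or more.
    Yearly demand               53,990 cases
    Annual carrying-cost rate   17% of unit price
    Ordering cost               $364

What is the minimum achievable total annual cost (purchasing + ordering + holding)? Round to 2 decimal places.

$2,498,125.61

H₁ = 17%×$46 = $7.8200;  H₂ = 17%×$45.86 = $7.7962
EOQ₁ = √(2×53,990×364/7.8200) = 2,241.91  (< 4,580, feasible at tier 1)
EOQ₂ = √(2×53,990×364/7.7962) = 2,245.33  (< 4,580 → use Q = 4,580 at tier-2 price)
TC(tier 1 (EOQ₁), Q≈2,241.9) = $2,501,071.77
TC(tier 2, Q≈4,580.0) = $2,498,125.61
Minimum at tier 2: $2,498,125.61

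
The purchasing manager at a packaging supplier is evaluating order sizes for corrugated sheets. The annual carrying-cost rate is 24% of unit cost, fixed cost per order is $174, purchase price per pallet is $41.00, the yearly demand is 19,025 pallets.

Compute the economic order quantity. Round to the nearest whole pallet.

820 pallets

Carrying cost H = $41 × 24% = $9.8400/pallet/yr
Q* = √(2·D·S / H) = √(2·19,025·174 / 9.84) = √672,835.4 ≈ 820.27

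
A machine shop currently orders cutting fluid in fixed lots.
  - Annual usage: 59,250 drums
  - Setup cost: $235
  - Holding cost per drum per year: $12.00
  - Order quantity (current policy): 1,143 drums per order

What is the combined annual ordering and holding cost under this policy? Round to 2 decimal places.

Orders/yr = 59,250/1,143 = 51.837; ordering cost = 51.837 × $235 = $12,181.76
Average inventory = 1,143/2 = 571.5; holding cost = 571.5 × $12 = $6,858.00
Total = $12,181.76 + $6,858.00 = $19,039.76

$19,039.76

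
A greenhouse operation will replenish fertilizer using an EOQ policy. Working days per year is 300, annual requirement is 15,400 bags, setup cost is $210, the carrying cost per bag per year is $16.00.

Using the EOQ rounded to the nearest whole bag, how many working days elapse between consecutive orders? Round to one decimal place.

12.4 days

Q* = √(2·D·S / H) = √(2·15,400·210 / 16) = √404,250.0 ≈ 635.81 → Q = 636 bags
T = Q/D × 300 days = 636/15,400 × 300 = 12.390 days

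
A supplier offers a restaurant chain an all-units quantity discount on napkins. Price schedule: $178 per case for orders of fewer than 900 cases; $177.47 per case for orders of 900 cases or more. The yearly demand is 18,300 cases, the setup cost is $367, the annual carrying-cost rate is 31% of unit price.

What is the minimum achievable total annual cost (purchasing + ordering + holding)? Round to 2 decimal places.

H₁ = 31%×$178 = $55.1800;  H₂ = 31%×$177.47 = $55.0157
EOQ₁ = √(2×18,300×367/55.1800) = 493.38  (< 900, feasible at tier 1)
EOQ₂ = √(2×18,300×367/55.0157) = 494.12  (< 900 → use Q = 900 at tier-2 price)
TC(tier 1 (EOQ₁), Q≈493.4) = $3,284,624.78
TC(tier 2, Q≈900.0) = $3,279,920.40
Minimum at tier 2: $3,279,920.40

$3,279,920.40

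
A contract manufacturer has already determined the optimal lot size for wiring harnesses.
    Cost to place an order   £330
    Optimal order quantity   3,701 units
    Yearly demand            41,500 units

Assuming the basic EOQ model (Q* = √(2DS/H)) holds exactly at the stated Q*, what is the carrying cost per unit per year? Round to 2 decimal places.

£2.00

Since Q* = (2DS/H)^½, squaring gives Q*²·H = 2DS.
H = 2DS / Q² = 2 × 41,500 × 330 / 3,701² = 1.9996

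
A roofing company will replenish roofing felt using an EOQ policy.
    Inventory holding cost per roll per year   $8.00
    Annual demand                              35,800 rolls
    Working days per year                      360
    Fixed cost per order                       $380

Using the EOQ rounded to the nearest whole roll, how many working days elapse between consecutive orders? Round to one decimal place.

EOQ = √(2DS/H) = √(2 × 35,800 × 380 / 8)
    = √(3,401,000.00) ≈ 1,844.18 → Q = 1,844 rolls
T = Q/D × 360 days = 1,844/35,800 × 360 = 18.543 days

18.5 days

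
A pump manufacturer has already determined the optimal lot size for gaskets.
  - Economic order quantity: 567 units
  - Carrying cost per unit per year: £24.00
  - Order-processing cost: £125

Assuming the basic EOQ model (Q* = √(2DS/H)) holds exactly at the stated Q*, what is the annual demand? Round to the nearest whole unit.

30,863 units per year

Since Q* = (2DS/H)^½, squaring gives Q*²·H = 2DS.
D = Q²H / (2S) = 567² × 24 / (2 × 125) = 30,862.94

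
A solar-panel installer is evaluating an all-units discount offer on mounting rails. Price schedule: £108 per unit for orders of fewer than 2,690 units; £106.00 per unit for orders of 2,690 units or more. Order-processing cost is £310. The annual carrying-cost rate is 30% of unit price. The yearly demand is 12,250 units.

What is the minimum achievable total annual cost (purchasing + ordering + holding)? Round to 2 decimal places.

£1,338,686.87

H₁ = 30%×£108 = £32.4000;  H₂ = 30%×£106.00 = £31.8000
EOQ₁ = √(2×12,250×310/32.4000) = 484.16  (< 2,690, feasible at tier 1)
EOQ₂ = √(2×12,250×310/31.8000) = 488.71  (< 2,690 → use Q = 2,690 at tier-2 price)
TC(tier 1 (EOQ₁), Q≈484.2) = £1,338,686.87
TC(tier 2, Q≈2,690.0) = £1,342,682.71
Minimum at tier 1 (EOQ₁): £1,338,686.87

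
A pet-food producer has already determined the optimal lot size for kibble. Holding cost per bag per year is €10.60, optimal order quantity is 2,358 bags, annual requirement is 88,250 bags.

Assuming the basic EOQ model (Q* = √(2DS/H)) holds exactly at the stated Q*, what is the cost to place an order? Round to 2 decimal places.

EOQ relation: Q² = 2DS/H, so rearrange for the unknown.
S = Q²H / (2D) = 2,358² × 10.6 / (2 × 88,250) = 333.9249

€333.92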